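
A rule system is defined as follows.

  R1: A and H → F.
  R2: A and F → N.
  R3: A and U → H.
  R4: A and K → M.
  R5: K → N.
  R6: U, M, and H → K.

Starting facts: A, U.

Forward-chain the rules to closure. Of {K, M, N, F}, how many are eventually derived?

From A and U, R3 gives H.
A and H hold, so F follows (R1).
A and F hold, so N follows (R2).
K would need U, M, and H (R6), but M is never established.
M would need A and K (R4), but K is never established.
N: reached.
F: reached.
Reached: N and F — 2 of the 4.

2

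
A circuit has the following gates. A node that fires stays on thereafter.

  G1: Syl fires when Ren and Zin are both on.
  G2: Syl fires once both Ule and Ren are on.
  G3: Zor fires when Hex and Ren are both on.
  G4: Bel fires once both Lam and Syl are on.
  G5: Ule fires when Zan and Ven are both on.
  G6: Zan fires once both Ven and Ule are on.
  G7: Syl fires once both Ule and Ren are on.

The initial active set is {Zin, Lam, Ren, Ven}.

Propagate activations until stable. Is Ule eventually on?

No

Ule would need Zan and Ven (G5), but Zan never turns on.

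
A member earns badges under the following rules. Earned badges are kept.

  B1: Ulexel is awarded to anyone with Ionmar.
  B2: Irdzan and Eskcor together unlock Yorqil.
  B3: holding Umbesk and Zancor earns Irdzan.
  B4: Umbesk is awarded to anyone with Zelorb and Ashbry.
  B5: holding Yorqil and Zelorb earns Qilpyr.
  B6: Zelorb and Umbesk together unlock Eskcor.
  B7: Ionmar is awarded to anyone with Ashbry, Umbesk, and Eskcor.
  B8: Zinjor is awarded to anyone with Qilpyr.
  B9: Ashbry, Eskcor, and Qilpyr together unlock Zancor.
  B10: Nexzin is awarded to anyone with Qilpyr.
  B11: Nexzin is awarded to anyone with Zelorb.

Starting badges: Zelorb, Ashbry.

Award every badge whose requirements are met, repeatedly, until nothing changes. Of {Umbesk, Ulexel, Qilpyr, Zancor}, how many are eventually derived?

With Zelorb and Ashbry, Umbesk is earned (B4).
With Zelorb and Umbesk, Eskcor is earned (B6).
With Ashbry, Umbesk, and Eskcor, Ionmar is earned (B7).
With Ionmar, Ulexel is earned (B1).
Umbesk: reached.
Ulexel: reached.
Qilpyr would need Yorqil and Zelorb (B5), but Yorqil is never earned.
Zancor would need Ashbry, Eskcor, and Qilpyr (B9), but Qilpyr is never earned.
Reached: Umbesk and Ulexel — 2 of the 4.

2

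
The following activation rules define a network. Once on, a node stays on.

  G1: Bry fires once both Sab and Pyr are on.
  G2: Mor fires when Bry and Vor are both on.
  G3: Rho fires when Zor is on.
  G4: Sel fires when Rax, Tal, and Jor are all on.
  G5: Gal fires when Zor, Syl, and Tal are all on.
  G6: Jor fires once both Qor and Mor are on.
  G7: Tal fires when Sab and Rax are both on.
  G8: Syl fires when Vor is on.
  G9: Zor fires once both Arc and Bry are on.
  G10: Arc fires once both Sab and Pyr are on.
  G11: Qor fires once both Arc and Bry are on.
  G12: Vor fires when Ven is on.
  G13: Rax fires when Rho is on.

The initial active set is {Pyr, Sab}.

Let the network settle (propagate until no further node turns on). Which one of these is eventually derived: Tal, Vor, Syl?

Tal

Sab and Pyr are on, so Arc fires (G10).
G1: Sab and Pyr on → Bry on.
Arc and Bry are on, so Zor fires (G9).
G3: Zor on → Rho on.
Rho is on, so Rax fires (G13).
Sab and Rax are on, so Tal fires (G7).
Vor would need Ven (G12), but Ven never turns on. Syl would need Vor (G8), but Vor never turns on.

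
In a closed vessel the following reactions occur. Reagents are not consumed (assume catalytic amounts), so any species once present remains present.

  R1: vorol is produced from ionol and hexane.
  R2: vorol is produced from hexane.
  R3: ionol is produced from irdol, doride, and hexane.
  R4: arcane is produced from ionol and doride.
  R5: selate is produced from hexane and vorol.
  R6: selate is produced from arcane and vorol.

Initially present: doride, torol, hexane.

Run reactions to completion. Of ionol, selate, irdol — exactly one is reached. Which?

selate

hexane present → vorol forms (R2).
hexane and vorol present → selate forms (R5).
ionol would need irdol, doride, and hexane (R3), but irdol never forms. No rule produces irdol, and it is not given.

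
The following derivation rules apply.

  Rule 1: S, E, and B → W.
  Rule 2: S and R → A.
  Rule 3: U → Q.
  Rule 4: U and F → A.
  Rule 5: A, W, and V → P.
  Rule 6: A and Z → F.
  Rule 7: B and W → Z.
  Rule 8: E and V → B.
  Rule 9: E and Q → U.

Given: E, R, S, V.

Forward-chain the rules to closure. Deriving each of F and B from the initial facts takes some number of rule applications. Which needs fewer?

B

B: From E and V, Rule 8 gives B. [1 rule application]
F: From E and V, Rule 8 gives B. From S and R, Rule 2 gives A. S, E, and B hold, so W follows (Rule 1). B and W hold, so Z follows (Rule 7). A and Z hold, so F follows (Rule 6). [5 rule applications]
B needs fewer.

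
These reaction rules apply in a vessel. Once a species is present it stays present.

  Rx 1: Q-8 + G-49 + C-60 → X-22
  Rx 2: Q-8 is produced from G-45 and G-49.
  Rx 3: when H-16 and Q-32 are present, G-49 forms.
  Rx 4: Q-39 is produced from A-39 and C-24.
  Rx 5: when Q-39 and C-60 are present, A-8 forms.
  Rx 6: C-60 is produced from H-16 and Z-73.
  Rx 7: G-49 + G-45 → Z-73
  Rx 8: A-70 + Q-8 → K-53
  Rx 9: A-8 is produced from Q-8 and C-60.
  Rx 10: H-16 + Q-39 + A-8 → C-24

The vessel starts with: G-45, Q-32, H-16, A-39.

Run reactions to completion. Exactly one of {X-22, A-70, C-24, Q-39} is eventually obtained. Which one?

X-22

H-16 and Q-32 present → G-49 forms (Rx 3).
G-49 and G-45 present → Z-73 forms (Rx 7).
G-45 and G-49 present → Q-8 forms (Rx 2).
H-16 and Z-73 present → C-60 forms (Rx 6).
Q-8, G-49, and C-60 present → X-22 forms (Rx 1).
Q-39 would need A-39 and C-24 (Rx 4), but C-24 never forms. C-24 would need H-16, Q-39, and A-8 (Rx 10), but Q-39 never forms. No rule produces A-70, and it is not given.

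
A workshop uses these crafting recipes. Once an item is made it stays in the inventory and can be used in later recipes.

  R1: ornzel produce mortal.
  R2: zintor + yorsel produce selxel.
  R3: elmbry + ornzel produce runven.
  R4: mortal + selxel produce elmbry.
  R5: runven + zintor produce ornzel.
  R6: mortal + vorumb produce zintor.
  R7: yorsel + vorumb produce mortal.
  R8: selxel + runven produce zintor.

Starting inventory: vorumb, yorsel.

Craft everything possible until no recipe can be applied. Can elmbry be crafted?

Yes

Using R7, yorsel and vorumb make mortal.
mortal + vorumb → zintor (R6).
zintor + yorsel → selxel (R2).
Using R4, mortal and selxel make elmbry.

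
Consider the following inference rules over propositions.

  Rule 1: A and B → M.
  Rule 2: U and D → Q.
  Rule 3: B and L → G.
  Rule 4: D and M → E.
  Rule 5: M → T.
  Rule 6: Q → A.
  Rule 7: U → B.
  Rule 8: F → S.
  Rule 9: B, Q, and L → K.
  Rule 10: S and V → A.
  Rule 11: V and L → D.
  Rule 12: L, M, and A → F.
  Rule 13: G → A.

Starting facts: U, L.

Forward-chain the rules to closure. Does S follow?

Yes

From U, Rule 7 gives B.
From B and L, Rule 3 gives G.
G holds, so A follows (Rule 13).
A and B hold, so M follows (Rule 1).
From L, M, and A, Rule 12 gives F.
F holds, so S follows (Rule 8).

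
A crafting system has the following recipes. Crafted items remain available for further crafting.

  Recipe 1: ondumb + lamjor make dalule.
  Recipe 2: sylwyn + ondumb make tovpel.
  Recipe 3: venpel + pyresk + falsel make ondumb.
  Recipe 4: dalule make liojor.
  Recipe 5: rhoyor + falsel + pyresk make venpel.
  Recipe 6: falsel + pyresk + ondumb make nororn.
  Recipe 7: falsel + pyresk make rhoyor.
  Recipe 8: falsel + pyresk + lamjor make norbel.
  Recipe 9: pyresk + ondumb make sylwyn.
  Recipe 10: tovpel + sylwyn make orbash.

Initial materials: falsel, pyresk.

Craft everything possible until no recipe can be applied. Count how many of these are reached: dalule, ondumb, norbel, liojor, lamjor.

1

falsel + pyresk → rhoyor (Recipe 7).
rhoyor + falsel + pyresk → venpel (Recipe 5).
venpel + pyresk + falsel → ondumb (Recipe 3).
dalule would need ondumb and lamjor (Recipe 1), but lamjor is never obtained.
ondumb: reached.
norbel would need falsel, pyresk, and lamjor (Recipe 8), but lamjor is never obtained.
liojor would need dalule (Recipe 4), but dalule is never obtained.
No rule produces lamjor, and it is not given.
Reached: ondumb — 1 of the 5.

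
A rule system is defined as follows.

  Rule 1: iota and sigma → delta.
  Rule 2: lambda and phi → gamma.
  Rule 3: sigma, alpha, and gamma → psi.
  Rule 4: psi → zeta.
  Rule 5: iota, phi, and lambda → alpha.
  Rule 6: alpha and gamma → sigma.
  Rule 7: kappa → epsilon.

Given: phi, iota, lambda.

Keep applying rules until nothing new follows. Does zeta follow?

Yes

From iota, phi, and lambda, Rule 5 gives alpha.
From lambda and phi, Rule 2 gives gamma.
From alpha and gamma, Rule 6 gives sigma.
From sigma, alpha, and gamma, Rule 3 gives psi.
psi holds, so zeta follows (Rule 4).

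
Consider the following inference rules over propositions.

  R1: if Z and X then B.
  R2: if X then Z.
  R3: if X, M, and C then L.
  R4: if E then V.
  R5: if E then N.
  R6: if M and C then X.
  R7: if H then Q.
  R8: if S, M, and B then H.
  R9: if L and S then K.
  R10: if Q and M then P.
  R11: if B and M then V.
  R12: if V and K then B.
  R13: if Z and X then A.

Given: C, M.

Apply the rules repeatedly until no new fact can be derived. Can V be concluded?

Yes

From M and C, R6 gives X.
X holds, so Z follows (R2).
Z and X hold, so B follows (R1).
From B and M, R11 gives V.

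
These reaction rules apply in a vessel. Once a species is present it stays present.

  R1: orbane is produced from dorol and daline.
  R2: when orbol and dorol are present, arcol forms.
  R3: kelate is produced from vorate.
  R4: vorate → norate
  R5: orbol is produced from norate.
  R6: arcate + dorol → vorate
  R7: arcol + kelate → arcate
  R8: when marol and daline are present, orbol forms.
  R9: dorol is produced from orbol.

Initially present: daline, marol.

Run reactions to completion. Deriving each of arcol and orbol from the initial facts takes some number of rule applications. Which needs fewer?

orbol

orbol: marol and daline present → orbol forms (R8). [1 rule application]
arcol: marol and daline present → orbol forms (R8). orbol present → dorol forms (R9). orbol and dorol present → arcol forms (R2). [3 rule applications]
orbol needs fewer.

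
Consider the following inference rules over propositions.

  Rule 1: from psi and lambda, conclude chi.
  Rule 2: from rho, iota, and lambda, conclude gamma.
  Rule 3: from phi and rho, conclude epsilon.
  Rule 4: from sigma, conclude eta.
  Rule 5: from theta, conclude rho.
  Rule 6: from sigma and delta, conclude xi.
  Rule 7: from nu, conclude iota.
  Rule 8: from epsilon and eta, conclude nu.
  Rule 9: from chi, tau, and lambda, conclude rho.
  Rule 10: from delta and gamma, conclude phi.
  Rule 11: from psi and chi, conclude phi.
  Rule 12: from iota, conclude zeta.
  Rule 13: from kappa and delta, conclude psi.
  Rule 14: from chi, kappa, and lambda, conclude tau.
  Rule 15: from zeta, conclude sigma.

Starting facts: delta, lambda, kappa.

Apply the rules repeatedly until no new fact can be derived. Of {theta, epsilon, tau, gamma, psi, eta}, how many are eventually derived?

From kappa and delta, Rule 13 gives psi.
psi and lambda hold, so chi follows (Rule 1).
psi and chi hold, so phi follows (Rule 11).
From chi, kappa, and lambda, Rule 14 gives tau.
From chi, tau, and lambda, Rule 9 gives rho.
From phi and rho, Rule 3 gives epsilon.
No rule produces theta, and it is not given.
epsilon: reached.
tau: reached.
gamma would need rho, iota, and lambda (Rule 2), but iota is never established.
psi: reached.
eta would need sigma (Rule 4), but sigma is never established.
Reached: epsilon, tau, and psi — 3 of the 6.

3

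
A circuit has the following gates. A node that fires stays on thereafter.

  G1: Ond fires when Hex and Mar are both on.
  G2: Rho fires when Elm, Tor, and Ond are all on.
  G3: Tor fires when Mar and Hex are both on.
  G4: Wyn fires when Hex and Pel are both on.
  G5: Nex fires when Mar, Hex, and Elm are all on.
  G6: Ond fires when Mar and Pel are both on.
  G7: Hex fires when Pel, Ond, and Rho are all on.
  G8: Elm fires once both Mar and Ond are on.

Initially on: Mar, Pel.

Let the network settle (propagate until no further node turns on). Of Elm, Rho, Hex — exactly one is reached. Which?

Elm

Mar and Pel are on, so Ond fires (G6).
G8: Mar and Ond on → Elm on.
Hex would need Pel, Ond, and Rho (G7), but Rho never turns on. Rho would need Elm, Tor, and Ond (G2), but Tor never turns on.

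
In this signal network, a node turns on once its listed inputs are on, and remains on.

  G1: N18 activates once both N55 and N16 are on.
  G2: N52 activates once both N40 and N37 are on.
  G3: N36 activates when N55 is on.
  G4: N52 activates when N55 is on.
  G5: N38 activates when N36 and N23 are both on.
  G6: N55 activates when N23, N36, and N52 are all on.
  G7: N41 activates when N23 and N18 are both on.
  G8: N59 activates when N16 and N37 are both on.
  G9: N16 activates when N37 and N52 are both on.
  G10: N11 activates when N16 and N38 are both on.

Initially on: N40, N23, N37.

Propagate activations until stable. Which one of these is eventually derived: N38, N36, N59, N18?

G2: N40 and N37 on → N52 on.
N37 and N52 are on, so N16 activates (G9).
N16 and N37 are on, so N59 activates (G8).
N18 would need N55 and N16 (G1), but N55 never turns on. N38 would need N36 and N23 (G5), but N36 never turns on. N36 would need N55 (G3), but N55 never turns on.

N59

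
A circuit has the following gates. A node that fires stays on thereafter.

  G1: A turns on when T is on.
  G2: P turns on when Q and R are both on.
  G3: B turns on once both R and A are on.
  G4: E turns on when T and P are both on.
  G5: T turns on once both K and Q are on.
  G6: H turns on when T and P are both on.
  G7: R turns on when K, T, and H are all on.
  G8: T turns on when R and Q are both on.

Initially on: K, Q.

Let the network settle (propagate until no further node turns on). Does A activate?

K and Q are on, so T turns on (G5).
T is on, so A turns on (G1).

Yes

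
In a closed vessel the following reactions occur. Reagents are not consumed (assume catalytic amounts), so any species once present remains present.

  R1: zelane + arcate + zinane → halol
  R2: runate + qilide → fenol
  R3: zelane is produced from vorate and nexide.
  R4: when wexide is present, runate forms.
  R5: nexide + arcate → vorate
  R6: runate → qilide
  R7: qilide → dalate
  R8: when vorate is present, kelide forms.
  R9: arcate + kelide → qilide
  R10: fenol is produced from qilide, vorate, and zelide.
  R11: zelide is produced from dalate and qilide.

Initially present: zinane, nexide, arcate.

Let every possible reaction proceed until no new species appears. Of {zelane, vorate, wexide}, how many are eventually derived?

nexide and arcate present → vorate forms (R5).
vorate and nexide present → zelane forms (R3).
zelane: reached.
vorate: reached.
No rule produces wexide, and it is not given.
Reached: zelane and vorate — 2 of the 3.

2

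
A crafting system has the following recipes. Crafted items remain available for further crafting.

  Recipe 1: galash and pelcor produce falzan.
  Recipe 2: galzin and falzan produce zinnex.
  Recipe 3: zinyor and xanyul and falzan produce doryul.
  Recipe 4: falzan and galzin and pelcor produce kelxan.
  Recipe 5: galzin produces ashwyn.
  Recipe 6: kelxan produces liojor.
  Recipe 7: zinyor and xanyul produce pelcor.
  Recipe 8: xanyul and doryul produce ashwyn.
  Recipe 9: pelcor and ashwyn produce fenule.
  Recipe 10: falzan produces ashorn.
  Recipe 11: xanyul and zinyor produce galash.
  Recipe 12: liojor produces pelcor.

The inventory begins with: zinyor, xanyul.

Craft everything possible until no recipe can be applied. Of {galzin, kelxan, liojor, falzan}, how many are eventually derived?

Using Recipe 7, zinyor and xanyul make pelcor.
Using Recipe 11, xanyul and zinyor make galash.
Using Recipe 1, galash and pelcor make falzan.
No rule produces galzin, and it is not given.
kelxan would need falzan, galzin, and pelcor (Recipe 4), but galzin is never obtained.
liojor would need kelxan (Recipe 6), but kelxan is never obtained.
falzan: reached.
Reached: falzan — 1 of the 4.

1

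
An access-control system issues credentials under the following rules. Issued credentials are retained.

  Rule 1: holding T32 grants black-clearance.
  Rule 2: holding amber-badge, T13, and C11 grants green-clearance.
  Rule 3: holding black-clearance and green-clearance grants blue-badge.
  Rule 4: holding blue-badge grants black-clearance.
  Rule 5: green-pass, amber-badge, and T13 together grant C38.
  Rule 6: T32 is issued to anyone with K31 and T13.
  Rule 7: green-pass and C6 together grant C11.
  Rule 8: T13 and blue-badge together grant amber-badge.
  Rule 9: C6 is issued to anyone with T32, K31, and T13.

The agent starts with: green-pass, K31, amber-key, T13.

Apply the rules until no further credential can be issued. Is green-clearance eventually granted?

No

green-clearance would need amber-badge, T13, and C11 (Rule 2), but amber-badge is never granted.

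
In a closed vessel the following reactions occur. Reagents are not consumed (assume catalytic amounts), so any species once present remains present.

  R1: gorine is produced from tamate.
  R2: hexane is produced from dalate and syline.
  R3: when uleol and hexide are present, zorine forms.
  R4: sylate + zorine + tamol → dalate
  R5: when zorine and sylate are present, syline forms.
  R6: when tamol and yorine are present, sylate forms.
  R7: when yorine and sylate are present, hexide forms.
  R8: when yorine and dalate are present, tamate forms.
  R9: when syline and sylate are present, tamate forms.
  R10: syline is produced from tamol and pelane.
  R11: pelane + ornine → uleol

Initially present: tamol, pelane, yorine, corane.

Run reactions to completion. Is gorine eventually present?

Yes

tamol and pelane present → syline forms (R10).
tamol and yorine present → sylate forms (R6).
syline and sylate present → tamate forms (R9).
tamate present → gorine forms (R1).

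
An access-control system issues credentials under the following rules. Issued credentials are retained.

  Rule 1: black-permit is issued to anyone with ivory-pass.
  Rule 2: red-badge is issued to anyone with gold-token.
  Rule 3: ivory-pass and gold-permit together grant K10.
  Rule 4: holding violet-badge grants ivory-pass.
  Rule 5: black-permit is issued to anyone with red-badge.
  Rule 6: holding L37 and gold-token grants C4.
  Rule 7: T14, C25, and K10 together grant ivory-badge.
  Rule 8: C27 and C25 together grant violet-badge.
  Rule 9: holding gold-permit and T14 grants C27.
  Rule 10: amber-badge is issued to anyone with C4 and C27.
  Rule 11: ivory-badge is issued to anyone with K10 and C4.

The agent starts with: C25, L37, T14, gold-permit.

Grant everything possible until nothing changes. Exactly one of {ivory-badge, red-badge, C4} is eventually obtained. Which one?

ivory-badge

Holding gold-permit and T14 grants C27 (Rule 9).
Holding C27 and C25 grants violet-badge (Rule 8).
Holding violet-badge grants ivory-pass (Rule 4).
Holding ivory-pass and gold-permit grants K10 (Rule 3).
Holding T14, C25, and K10 grants ivory-badge (Rule 7).
red-badge would need gold-token (Rule 2), but gold-token is never granted. C4 would need L37 and gold-token (Rule 6), but gold-token is never granted.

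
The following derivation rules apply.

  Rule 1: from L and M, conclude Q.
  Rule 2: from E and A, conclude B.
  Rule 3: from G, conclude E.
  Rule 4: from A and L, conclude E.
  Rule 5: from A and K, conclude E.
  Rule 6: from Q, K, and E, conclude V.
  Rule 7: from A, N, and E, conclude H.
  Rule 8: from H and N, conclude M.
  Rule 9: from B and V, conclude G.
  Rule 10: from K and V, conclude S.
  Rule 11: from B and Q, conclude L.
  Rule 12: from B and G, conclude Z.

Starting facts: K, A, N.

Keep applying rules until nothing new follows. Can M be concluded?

Yes

From A and K, Rule 5 gives E.
A, N, and E hold, so H follows (Rule 7).
From H and N, Rule 8 gives M.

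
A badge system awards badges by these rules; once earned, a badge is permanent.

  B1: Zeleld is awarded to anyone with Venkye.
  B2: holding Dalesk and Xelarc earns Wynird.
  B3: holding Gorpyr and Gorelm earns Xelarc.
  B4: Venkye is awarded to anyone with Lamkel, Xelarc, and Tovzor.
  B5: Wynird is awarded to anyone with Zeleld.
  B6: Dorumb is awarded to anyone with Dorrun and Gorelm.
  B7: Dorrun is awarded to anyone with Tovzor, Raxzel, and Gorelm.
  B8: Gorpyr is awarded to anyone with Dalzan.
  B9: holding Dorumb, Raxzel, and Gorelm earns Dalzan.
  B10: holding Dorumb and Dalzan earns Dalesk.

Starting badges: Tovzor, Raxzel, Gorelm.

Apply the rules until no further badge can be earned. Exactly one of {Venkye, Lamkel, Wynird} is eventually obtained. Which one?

Wynird

With Tovzor, Raxzel, and Gorelm, Dorrun is earned (B7).
With Dorrun and Gorelm, Dorumb is earned (B6).
With Dorumb, Raxzel, and Gorelm, Dalzan is earned (B9).
With Dorumb and Dalzan, Dalesk is earned (B10).
With Dalzan, Gorpyr is earned (B8).
With Gorpyr and Gorelm, Xelarc is earned (B3).
With Dalesk and Xelarc, Wynird is earned (B2).
No rule produces Lamkel, and it is not given. Venkye would need Lamkel, Xelarc, and Tovzor (B4), but Lamkel is never earned.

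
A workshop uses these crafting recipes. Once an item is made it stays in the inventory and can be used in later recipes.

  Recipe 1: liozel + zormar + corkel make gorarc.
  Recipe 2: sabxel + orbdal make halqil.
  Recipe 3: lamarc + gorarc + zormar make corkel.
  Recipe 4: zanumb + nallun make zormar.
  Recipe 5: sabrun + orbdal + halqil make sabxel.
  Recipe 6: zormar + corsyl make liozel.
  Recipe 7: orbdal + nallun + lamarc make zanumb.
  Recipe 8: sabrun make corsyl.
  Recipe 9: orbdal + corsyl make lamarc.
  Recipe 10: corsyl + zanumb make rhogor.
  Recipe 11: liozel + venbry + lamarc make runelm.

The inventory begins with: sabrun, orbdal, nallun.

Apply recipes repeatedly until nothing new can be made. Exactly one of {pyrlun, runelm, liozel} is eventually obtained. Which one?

liozel

sabrun → corsyl (Recipe 8).
Using Recipe 9, orbdal and corsyl make lamarc.
Using Recipe 7, orbdal, nallun, and lamarc make zanumb.
Using Recipe 4, zanumb and nallun make zormar.
Using Recipe 6, zormar and corsyl make liozel.
runelm would need liozel, venbry, and lamarc (Recipe 11), but venbry is never obtained. No rule produces pyrlun, and it is not given.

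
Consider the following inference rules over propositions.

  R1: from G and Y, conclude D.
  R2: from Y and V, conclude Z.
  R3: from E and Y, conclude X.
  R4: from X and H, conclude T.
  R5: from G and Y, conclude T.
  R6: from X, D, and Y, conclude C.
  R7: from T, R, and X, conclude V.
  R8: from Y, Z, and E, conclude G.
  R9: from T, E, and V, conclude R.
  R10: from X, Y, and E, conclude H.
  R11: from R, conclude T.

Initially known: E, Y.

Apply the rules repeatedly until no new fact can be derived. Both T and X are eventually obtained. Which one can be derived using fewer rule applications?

X

X: From E and Y, R3 gives X. [1 rule application]
T: From E and Y, R3 gives X. From X, Y, and E, R10 gives H. From X and H, R4 gives T. [3 rule applications]
X needs fewer.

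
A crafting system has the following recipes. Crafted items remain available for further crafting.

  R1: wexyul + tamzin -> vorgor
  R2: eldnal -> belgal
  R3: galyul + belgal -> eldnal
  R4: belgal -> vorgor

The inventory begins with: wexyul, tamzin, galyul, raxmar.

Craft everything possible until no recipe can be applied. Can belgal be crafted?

No

belgal would need eldnal (R2), but eldnal is never obtained.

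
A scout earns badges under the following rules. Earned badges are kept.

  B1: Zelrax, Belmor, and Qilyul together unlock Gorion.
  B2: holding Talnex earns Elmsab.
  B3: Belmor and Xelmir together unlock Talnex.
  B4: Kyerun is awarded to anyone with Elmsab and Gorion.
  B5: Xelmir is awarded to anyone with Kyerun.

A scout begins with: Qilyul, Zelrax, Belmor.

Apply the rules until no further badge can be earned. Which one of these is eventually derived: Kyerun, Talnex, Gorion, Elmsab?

With Zelrax, Belmor, and Qilyul, Gorion is earned (B1).
Elmsab would need Talnex (B2), but Talnex is never earned. Talnex would need Belmor and Xelmir (B3), but Xelmir is never earned. Kyerun would need Elmsab and Gorion (B4), but Elmsab is never earned.

Gorion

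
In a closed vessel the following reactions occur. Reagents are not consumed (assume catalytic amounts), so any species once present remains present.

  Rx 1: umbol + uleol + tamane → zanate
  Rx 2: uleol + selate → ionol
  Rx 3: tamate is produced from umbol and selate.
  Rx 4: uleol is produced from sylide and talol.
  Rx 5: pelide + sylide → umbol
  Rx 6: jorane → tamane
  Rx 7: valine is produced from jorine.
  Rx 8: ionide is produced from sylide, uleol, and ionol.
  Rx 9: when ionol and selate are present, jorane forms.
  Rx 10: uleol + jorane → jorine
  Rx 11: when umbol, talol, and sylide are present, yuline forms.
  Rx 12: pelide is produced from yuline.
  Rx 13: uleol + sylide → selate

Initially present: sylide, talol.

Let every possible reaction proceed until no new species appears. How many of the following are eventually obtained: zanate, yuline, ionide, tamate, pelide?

sylide and talol present → uleol forms (Rx 4).
uleol and sylide present → selate forms (Rx 13).
uleol and selate present → ionol forms (Rx 2).
sylide, uleol, and ionol present → ionide forms (Rx 8).
zanate would need umbol, uleol, and tamane (Rx 1), but umbol never forms.
yuline would need umbol, talol, and sylide (Rx 11), but umbol never forms.
ionide: reached.
tamate would need umbol and selate (Rx 3), but umbol never forms.
pelide would need yuline (Rx 12), but yuline never forms.
Reached: ionide — 1 of the 5.

1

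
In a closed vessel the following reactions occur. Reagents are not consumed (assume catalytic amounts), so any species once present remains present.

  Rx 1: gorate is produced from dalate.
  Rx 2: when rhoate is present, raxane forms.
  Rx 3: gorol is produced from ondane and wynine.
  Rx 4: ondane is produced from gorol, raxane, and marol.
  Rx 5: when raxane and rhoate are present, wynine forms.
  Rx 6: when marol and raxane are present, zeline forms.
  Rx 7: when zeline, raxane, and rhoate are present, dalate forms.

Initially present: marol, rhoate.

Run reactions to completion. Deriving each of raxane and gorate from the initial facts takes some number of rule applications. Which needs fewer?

raxane

raxane: rhoate present → raxane forms (Rx 2). [1 rule application]
gorate: rhoate present → raxane forms (Rx 2). marol and raxane present → zeline forms (Rx 6). zeline, raxane, and rhoate present → dalate forms (Rx 7). dalate present → gorate forms (Rx 1). [4 rule applications]
raxane needs fewer.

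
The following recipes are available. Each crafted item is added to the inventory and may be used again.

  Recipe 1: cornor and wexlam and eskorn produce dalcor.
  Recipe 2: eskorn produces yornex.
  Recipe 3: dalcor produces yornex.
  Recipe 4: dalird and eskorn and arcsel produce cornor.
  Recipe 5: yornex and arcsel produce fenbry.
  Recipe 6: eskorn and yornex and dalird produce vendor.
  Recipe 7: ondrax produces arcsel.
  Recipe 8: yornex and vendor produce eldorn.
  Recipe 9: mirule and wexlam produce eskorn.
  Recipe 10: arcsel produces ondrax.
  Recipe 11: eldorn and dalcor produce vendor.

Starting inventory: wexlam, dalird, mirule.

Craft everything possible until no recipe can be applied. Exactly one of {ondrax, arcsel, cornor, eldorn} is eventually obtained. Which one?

mirule and wexlam → eskorn (Recipe 9).
Using Recipe 2, eskorn makes yornex.
eskorn and yornex and dalird → vendor (Recipe 6).
Using Recipe 8, yornex and vendor make eldorn.
arcsel would need ondrax (Recipe 7), but ondrax is never obtained. ondrax would need arcsel (Recipe 10), but arcsel is never obtained. cornor would need dalird, eskorn, and arcsel (Recipe 4), but arcsel is never obtained.

eldorn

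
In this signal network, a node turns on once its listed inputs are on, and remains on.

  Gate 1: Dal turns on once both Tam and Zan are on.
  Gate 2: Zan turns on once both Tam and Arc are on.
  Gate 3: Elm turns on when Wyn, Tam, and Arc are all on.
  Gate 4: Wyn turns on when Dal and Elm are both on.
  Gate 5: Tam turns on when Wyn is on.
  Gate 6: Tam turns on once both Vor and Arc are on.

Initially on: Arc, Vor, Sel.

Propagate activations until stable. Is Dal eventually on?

Yes

Vor and Arc are on, so Tam turns on (Gate 6).
Tam and Arc are on, so Zan turns on (Gate 2).
Gate 1: Tam and Zan on → Dal on.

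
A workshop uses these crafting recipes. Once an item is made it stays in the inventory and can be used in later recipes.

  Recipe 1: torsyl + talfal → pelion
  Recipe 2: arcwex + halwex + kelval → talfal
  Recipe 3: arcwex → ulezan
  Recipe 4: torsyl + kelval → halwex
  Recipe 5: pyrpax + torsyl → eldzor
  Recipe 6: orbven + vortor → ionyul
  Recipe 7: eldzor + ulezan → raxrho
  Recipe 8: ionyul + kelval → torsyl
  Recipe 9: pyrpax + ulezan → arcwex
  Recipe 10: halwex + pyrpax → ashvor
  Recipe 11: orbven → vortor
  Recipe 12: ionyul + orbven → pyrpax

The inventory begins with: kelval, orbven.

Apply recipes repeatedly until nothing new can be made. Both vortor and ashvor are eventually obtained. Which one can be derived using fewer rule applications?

vortor

vortor: orbven → vortor (Recipe 11). [1 rule application]
ashvor: orbven → vortor (Recipe 11). Using Recipe 6, orbven and vortor make ionyul. Using Recipe 12, ionyul and orbven make pyrpax. ionyul + kelval → torsyl (Recipe 8). Using Recipe 4, torsyl and kelval make halwex. halwex + pyrpax → ashvor (Recipe 10). [6 rule applications]
vortor needs fewer.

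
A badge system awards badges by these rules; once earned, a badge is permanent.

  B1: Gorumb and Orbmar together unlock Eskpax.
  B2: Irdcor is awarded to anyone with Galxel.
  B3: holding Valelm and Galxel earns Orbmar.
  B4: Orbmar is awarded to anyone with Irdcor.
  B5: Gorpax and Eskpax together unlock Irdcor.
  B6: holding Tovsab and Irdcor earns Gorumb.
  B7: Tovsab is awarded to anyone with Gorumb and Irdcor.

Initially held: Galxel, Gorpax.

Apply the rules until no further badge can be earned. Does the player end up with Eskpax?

No

Eskpax would need Gorumb and Orbmar (B1), but Gorumb is never earned.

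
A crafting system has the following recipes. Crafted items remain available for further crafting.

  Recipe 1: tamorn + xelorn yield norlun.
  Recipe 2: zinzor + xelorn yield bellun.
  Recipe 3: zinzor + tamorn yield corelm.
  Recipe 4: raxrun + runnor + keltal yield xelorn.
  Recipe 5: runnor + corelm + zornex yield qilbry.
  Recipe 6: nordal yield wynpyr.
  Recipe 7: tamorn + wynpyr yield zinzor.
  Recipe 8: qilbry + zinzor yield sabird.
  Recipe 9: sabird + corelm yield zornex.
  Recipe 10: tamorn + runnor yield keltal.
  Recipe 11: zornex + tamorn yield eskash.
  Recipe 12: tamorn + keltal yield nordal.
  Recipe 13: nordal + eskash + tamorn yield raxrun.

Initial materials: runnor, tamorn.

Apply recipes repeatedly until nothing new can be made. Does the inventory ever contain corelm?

tamorn + runnor → keltal (Recipe 10).
Using Recipe 12, tamorn and keltal make nordal.
nordal → wynpyr (Recipe 6).
tamorn + wynpyr → zinzor (Recipe 7).
zinzor + tamorn → corelm (Recipe 3).

Yes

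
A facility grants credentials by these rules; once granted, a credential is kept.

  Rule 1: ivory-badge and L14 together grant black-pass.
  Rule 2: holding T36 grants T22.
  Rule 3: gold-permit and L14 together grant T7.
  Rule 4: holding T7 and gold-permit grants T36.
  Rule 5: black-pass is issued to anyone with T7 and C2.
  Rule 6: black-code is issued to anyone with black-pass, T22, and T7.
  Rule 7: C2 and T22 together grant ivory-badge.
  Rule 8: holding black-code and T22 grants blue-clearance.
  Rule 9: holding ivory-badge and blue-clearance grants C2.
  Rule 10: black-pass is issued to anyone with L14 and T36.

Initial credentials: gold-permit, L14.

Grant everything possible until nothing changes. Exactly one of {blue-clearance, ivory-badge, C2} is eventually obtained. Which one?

blue-clearance

Holding gold-permit and L14 grants T7 (Rule 3).
Holding T7 and gold-permit grants T36 (Rule 4).
Holding L14 and T36 grants black-pass (Rule 10).
Holding T36 grants T22 (Rule 2).
Holding black-pass, T22, and T7 grants black-code (Rule 6).
Holding black-code and T22 grants blue-clearance (Rule 8).
C2 would need ivory-badge and blue-clearance (Rule 9), but ivory-badge is never granted. ivory-badge would need C2 and T22 (Rule 7), but C2 is never granted.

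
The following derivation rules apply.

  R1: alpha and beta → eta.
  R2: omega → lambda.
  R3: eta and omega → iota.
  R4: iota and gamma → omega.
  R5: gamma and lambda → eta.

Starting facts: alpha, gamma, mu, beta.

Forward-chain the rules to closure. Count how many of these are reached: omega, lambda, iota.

omega would need iota and gamma (R4), but iota is never established.
lambda would need omega (R2), but omega is never established.
iota would need eta and omega (R3), but omega is never established.
None of the 3 are reached.

0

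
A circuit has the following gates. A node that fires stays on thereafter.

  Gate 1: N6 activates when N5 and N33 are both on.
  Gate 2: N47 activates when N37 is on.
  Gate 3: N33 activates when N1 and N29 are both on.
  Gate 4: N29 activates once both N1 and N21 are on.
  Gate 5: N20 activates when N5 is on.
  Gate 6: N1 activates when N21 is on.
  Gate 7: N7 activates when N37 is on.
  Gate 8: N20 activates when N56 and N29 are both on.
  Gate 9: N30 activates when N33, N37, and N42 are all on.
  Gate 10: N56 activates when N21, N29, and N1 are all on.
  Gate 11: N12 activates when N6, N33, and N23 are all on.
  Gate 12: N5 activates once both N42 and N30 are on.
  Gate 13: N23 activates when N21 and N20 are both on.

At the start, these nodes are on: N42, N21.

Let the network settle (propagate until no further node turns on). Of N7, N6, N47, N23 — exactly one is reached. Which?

N23

Gate 6: N21 on → N1 on.
Gate 4: N1 and N21 on → N29 on.
Gate 10: N21, N29, and N1 on → N56 on.
N56 and N29 are on, so N20 activates (Gate 8).
Gate 13: N21 and N20 on → N23 on.
N7 would need N37 (Gate 7), but N37 never turns on. N47 would need N37 (Gate 2), but N37 never turns on. N6 would need N5 and N33 (Gate 1), but N5 never turns on.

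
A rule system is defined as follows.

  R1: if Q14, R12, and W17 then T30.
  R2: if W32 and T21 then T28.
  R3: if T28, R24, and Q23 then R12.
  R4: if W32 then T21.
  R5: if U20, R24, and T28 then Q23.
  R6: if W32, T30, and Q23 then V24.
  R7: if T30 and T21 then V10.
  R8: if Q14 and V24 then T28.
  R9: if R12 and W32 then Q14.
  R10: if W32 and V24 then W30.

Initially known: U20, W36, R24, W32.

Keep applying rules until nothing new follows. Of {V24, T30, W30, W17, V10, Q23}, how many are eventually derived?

W32 holds, so T21 follows (R4).
From W32 and T21, R2 gives T28.
From U20, R24, and T28, R5 gives Q23.
V24 would need W32, T30, and Q23 (R6), but T30 is never established.
T30 would need Q14, R12, and W17 (R1), but W17 is never established.
W30 would need W32 and V24 (R10), but V24 is never established.
No rule produces W17, and it is not given.
V10 would need T30 and T21 (R7), but T30 is never established.
Q23: reached.
Reached: Q23 — 1 of the 6.

1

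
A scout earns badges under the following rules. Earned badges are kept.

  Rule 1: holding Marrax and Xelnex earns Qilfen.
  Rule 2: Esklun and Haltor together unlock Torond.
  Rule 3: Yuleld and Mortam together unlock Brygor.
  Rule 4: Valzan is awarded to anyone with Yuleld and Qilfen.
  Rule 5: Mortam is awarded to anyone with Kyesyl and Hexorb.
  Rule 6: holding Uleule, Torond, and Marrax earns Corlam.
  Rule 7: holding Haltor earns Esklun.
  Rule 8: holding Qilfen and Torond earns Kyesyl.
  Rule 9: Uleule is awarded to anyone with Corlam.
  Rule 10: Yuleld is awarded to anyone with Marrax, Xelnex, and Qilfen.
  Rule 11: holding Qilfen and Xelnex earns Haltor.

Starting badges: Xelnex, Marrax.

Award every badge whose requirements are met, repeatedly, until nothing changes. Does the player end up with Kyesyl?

With Marrax and Xelnex, Qilfen is earned (Rule 1).
With Qilfen and Xelnex, Haltor is earned (Rule 11).
With Haltor, Esklun is earned (Rule 7).
With Esklun and Haltor, Torond is earned (Rule 2).
With Qilfen and Torond, Kyesyl is earned (Rule 8).

Yes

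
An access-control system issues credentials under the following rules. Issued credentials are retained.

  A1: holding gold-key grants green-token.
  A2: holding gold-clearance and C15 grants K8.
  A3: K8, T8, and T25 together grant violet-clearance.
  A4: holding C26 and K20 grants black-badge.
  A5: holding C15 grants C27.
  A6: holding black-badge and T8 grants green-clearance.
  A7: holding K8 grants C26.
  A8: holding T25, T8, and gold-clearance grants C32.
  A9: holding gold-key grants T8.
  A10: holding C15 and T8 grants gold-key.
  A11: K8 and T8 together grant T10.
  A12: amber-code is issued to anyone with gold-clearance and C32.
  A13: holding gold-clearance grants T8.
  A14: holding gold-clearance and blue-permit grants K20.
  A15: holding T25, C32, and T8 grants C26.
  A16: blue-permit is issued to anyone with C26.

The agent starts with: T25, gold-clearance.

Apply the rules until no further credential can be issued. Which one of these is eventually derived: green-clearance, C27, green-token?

Holding gold-clearance grants T8 (A13).
Holding T25, T8, and gold-clearance grants C32 (A8).
Holding T25, C32, and T8 grants C26 (A15).
Holding C26 grants blue-permit (A16).
Holding gold-clearance and blue-permit grants K20 (A14).
Holding C26 and K20 grants black-badge (A4).
Holding black-badge and T8 grants green-clearance (A6).
C27 would need C15 (A5), but C15 is never granted. green-token would need gold-key (A1), but gold-key is never granted.

green-clearance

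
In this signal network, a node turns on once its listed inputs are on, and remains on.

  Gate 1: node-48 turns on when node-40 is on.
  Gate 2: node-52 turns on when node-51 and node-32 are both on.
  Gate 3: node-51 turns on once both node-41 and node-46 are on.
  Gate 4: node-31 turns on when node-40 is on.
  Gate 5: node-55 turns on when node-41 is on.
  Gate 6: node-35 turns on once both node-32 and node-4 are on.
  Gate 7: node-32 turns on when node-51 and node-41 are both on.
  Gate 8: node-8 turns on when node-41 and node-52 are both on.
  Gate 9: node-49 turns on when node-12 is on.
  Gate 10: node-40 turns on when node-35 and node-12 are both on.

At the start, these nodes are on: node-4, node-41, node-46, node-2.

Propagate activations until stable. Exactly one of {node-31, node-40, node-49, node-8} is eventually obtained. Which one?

node-41 and node-46 are on, so node-51 turns on (Gate 3).
Gate 7: node-51 and node-41 on → node-32 on.
Gate 2: node-51 and node-32 on → node-52 on.
node-41 and node-52 are on, so node-8 turns on (Gate 8).
node-40 would need node-35 and node-12 (Gate 10), but node-12 never turns on. node-31 would need node-40 (Gate 4), but node-40 never turns on. node-49 would need node-12 (Gate 9), but node-12 never turns on.

node-8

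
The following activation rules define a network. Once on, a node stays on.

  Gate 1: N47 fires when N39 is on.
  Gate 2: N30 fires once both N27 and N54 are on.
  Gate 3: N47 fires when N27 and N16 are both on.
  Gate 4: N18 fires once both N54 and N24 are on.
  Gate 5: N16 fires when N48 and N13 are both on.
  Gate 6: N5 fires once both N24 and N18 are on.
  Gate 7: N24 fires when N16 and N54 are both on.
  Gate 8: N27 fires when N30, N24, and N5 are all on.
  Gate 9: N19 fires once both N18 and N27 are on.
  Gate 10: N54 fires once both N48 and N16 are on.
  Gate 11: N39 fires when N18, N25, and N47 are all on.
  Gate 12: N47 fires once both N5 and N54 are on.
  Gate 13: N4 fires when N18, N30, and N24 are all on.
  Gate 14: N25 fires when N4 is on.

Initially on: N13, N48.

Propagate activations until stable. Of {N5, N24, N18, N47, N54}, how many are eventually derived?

5

Gate 5: N48 and N13 on → N16 on.
N48 and N16 are on, so N54 fires (Gate 10).
N16 and N54 are on, so N24 fires (Gate 7).
N54 and N24 are on, so N18 fires (Gate 4).
Gate 6: N24 and N18 on → N5 on.
Gate 12: N5 and N54 on → N47 on.
N5: reached.
N24: reached.
N18: reached.
N47: reached.
N54: reached.
All 5 are reached.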